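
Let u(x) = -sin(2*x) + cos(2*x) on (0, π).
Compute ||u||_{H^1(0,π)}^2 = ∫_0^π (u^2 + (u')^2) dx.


||u||_{H^1(0,π)}^2 = 5*π

u'(x) = -2*sin(2*x) - 2*cos(2*x).
Expand u² and (u')² and integrate term by term on (0, π), using: for integers n ≥ 1, ∫_0^π sin²(nx) dx = ∫_0^π cos²(nx) dx = π/2; for n ≠ n', ∫_0^π sin(nx)sin(n'x) dx = ∫_0^π cos(nx)cos(n'x) dx = 0; and by product-to-sum, ∫_0^π sin(nx)cos(n'x) dx = ½∫_0^π [sin((n+n')x) + sin((n−n')x)] dx, which is 0 when n+n' is even and 2n/(n²−n'²) when n+n' is odd (it need not vanish on (0, π)).
  u² squared terms: (-1)²·∫sin(2x)² dx = 1·π/2 = π/2;  (1)²·∫cos(2x)² dx = 1·π/2 = π/2.
  u² cross terms: 2·(-1)·(1)·∫sin(2x)·cos(2x) dx = -2·(0) = 0.
  So ∫_0^π u² dx = π/2 + π/2 + 0 = π.
  (u')² squared terms: (-2)²·∫cos(2x)² dx = 4·π/2 = 2*π;  (-2)²·∫sin(2x)² dx = 4·π/2 = 2*π.
  (u')² cross terms: 2·(-2)·(-2)·∫cos(2x)·sin(2x) dx = 8·(0) = 0.
  So ∫_0^π (u')² dx = 2*π + 2*π + 0 = 4*π.
||u||_{H^1}^2 = (π) + (4*π) = 5*π.


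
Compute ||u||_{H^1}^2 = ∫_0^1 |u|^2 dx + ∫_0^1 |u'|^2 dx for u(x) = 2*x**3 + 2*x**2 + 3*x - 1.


||u||_{H^1}^2 = 6752/105

The H^1 norm (squared) on an interval (0, L) is
  ||u||_{H^1}^2 = ∫_0^L u(x)^2 dx + ∫_0^L u'(x)^2 dx.
Compute u'(x) = 6*x**2 + 4*x + 3.
Then u(x)^2 = 4*x**6 + 8*x**5 + 16*x**4 + 8*x**3 + 5*x**2 - 6*x + 1 and u'(x)^2 = 36*x**4 + 48*x**3 + 52*x**2 + 24*x + 9.
Integrate each monomial from 0 to 1 using ∫_0^1 c·x^n dx = c·1^(n+1)/(n+1):
  ∫_0^1 u(x)^2 dx = ∫_0^1 (4*x^6 + 8*x^5 + 16*x^4 + 8*x^3 + 5*x^2 - 6*x + 1) dx. Term by term:
    ∫_0^1 4*x^6 dx = 4/7;  ∫_0^1 8*x^5 dx = 4/3;  ∫_0^1 16*x^4 dx = 16/5;
    ∫_0^1 8*x^3 dx = 2;  ∫_0^1 5*x^2 dx = 5/3;  ∫_0^1 -6*x dx = -3;
    ∫_0^1 1 dx = 1.
  Sum: 4/7 + 4/3 + 16/5 + 2 + 5/3 − 3 + 1 = 237/35.
  ∫_0^1 u'(x)^2 dx = ∫_0^1 (36*x^4 + 48*x^3 + 52*x^2 + 24*x + 9) dx. Term by term:
    ∫_0^1 36*x^4 dx = 36/5;  ∫_0^1 48*x^3 dx = 12;  ∫_0^1 52*x^2 dx = 52/3;
    ∫_0^1 24*x dx = 12;  ∫_0^1 9 dx = 9.
  Sum: 36/5 + 12 + 52/3 + 12 + 9 = 863/15.
Adding: ||u||_{H^1}^2 = 237/35 + 863/15 = 6752/105.


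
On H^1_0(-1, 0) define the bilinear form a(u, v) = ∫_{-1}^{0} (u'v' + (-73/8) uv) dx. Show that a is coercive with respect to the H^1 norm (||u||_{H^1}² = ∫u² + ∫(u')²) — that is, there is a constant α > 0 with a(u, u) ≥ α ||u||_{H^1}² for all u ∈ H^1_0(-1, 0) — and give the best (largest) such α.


α = (-73/8 + π^2)/(1 + π^2)

Coercivity of a(·,·) on H^1_0(-1, 0) means a(u, u) ≥ α ||u||_{H^1}² for every u ∈ H^1_0.
The interval has length L = 1, and Poincaré/coercivity depend only on L. Here a(u, u) = ∫(u')² + (-73/8)·∫u².
Here c = -73/8 < 0 with |c| < (π/L)² = π^2, so coercivity still holds. The condition a(u,u) ≥ α||u||_{H^1}² reads (1−α)∫(u')² ≥ (α−c)∫u². Any admissible α is ≤ 1 (rapidly oscillating u have ∫u²/∫(u')² → 0), and α = 1 would force 0 ≥ (1−c)∫u², impossible since c < 1; so 1−α > 0. By the sharp Poincaré inequality on H^1_0 of an interval of length L, ∫(u')² ≥ (π/L)²∫u² with equality for the first sine mode sin(π(x−x₀)/L) (x₀ the left endpoint), so the inequality holds for all u iff (1−α)(π/L)² ≥ α − c, i.e. α ≤ ((π/L)² + c)/((π/L)² + 1) = (1 + c(L/π)²)/(1 + (L/π)²). (Direct route, valid since c ≤ 0: Poincaré gives c∫u² ≥ c(L/π)²∫(u')², so a(u,u) ≥ (1 + c(L/π)²)∫(u')², while ||u||_{H^1}² ≤ (1 + (L/π)²)∫(u')²; dividing yields the same α.) With (π/L)² = π^2 and c = -73/8, the largest admissible constant is α = ((π/L)² + c)/((π/L)² + 1).
Simplifying, α = (-73/8 + π^2)/(1 + π^2).


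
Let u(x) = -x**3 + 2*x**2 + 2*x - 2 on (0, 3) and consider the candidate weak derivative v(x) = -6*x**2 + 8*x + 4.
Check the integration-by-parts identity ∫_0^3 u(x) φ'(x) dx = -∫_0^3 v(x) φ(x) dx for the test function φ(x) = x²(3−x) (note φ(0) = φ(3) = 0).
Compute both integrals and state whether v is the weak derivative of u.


LHS = 54/5, RHS = 108/5. No, v is not the weak derivative of u.

u(x) = -x**3 + 2*x**2 + 2*x - 2, classical derivative u'(x) = -3*x**2 + 4*x + 2.
φ(x) = x²(3−x), so φ'(x) = 3*x*(2 - x).
Note φ(0) = φ(3) = 0, so the boundary term u·φ vanishes.
LHS = ∫_0^3 u(x) φ'(x) dx = ∫_0^3 (3*x^5 - 12*x^4 + 6*x^3 + 18*x^2 - 12*x) dx. Term by term:
  ∫_0^3 3*x^5 dx = 729/2;  ∫_0^3 -12*x^4 dx = -2916/5;  ∫_0^3 6*x^3 dx = 243/2;
  ∫_0^3 18*x^2 dx = 162;  ∫_0^3 -12*x dx = -54.
Sum: 729/2 − 2916/5 + 243/2 + 162 − 54 = 54/5.
So LHS = 54/5.
∫_0^3 v(x) φ(x) dx = ∫_0^3 (6*x^5 - 26*x^4 + 20*x^3 + 12*x^2) dx. Term by term:
  ∫_0^3 6*x^5 dx = 729;  ∫_0^3 -26*x^4 dx = -6318/5;  ∫_0^3 20*x^3 dx = 405;
  ∫_0^3 12*x^2 dx = 108.
Sum: 729 − 6318/5 + 405 + 108 = -108/5.
So RHS = -∫_0^3 v(x) φ(x) dx = 108/5.
LHS − RHS = -54/5 ≠ 0, so the identity fails.
(For a valid weak derivative the identity must hold for EVERY test function, in particular this one. The failure shows v is NOT the weak derivative of u.)
Correct weak derivative would be u'(x) = -3*x**2 + 4*x + 2.


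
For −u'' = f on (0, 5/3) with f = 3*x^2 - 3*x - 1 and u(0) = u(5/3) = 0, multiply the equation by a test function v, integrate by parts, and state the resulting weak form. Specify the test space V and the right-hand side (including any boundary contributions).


V = H^1_0(0, 5/3) (so v(0) = v(5/3) = 0); weak form: ∫_0^5/3 u'v' dx = ∫_0^5/3 (3*x^2 - 3*x - 1) v dx for all v ∈ V.

Multiply both sides by a test function v and integrate from 0 to 5/3:
  ∫_0^5/3 −u''(x) v(x) dx = ∫_0^5/3 f(x) v(x) dx.
Integrate the LHS by parts once:
  ∫_0^5/3 −u'' v dx = −[u'(x) v(x)]_0^5/3 + ∫_0^5/3 u'(x) v'(x) dx.
Thus ∫_0^5/3 u'(x) v'(x) dx = ∫_0^5/3 f(x) v(x) dx + [u'(x) v(x)]_0^5/3.
Choose V so that boundary terms are either known or forced to vanish.
u is Dirichlet: u(0) = u(5/3) = 0. Let V = H^1_0(0, 5/3); then v(0) = v(5/3) = 0, and [u' v]_0^5/3 = 0.
Weak formulation: find u (satisfying any essential BC) such that ∫_0^5/3 u'(x) v'(x) dx = ∫_0^5/3 f v dx for all v ∈ V.
Substituting f(x) = 3*x^2 - 3*x - 1, the right-hand side is ∫_0^5/3 (3*x^2 - 3*x - 1) v dx.


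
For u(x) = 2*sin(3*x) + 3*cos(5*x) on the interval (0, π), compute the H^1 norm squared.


||u||_{H^1(0,π)}^2 = 137*π

u'(x) = -15*sin(5*x) + 6*cos(3*x).
Expand u² and (u')² and integrate term by term on (0, π), using: for integers n ≥ 1, ∫_0^π sin²(nx) dx = ∫_0^π cos²(nx) dx = π/2; for n ≠ n', ∫_0^π sin(nx)sin(n'x) dx = ∫_0^π cos(nx)cos(n'x) dx = 0; and by product-to-sum, ∫_0^π sin(nx)cos(n'x) dx = ½∫_0^π [sin((n+n')x) + sin((n−n')x)] dx, which is 0 when n+n' is even and 2n/(n²−n'²) when n+n' is odd (it need not vanish on (0, π)).
  u² squared terms: (2)²·∫sin(3x)² dx = 4·π/2 = 2*π;  (3)²·∫cos(5x)² dx = 9·π/2 = 9*π/2.
  u² cross terms: 2·(2)·(3)·∫sin(3x)·cos(5x) dx = 12·(0) = 0.
  So ∫_0^π u² dx = 2*π + 9*π/2 + 0 = 13*π/2.
  (u')² squared terms: (-15)²·∫sin(5x)² dx = 225·π/2 = 225*π/2;  (6)²·∫cos(3x)² dx = 36·π/2 = 18*π.
  (u')² cross terms: 2·(-15)·(6)·∫sin(5x)·cos(3x) dx = -180·(0) = 0.
  So ∫_0^π (u')² dx = 225*π/2 + 18*π + 0 = 261*π/2.
||u||_{H^1}^2 = (13*π/2) + (261*π/2) = 137*π.


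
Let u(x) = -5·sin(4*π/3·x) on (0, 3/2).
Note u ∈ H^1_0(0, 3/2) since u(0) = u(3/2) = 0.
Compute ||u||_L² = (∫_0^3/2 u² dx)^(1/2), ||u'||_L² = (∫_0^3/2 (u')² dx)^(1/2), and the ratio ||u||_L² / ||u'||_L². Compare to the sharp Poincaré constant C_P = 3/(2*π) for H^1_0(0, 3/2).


||u||_L² / ||u'||_L² = 3/(4*π) < C_P = 3/(2*π).

u(x) = -5·sin(4*π/3·x), so u'(x) = -20*π*cos(4*π*x/3)/3.
Writing u(x) = A·sin(kπx/L) with A = -5 and k = 2, use ∫_0^L sin²(kπx/L) dx = L/2 and ∫_0^L cos²(kπx/L) dx = L/2.
u² = 25·sin²(4*π/3·x) and (u')² = 400*π^2/9·cos²(4*π/3·x), and each of sin², cos² integrates to L/2 = 3/4 over (0, 3/2).
∫_0^3/2 u² dx = 75/4, so ||u||_L² = 5*sqrt(3)/2.
∫_0^3/2 (u')² dx = 100*π^2/3, so ||u'||_L² = 10*sqrt(3)*π/3.
Ratio ||u||_L² / ||u'||_L² = 3/(4*π).
Sharp Poincaré constant on H^1_0(0, 3/2) is C_P = L/π = 3/(2*π), achieved by sin(2*π/3·x).
This is the k = 2 harmonic; the ratio L/(kπ) is strictly less than C_P = L/π, consistent with the sharp inequality ||u||_L² ≤ C_P ||u'||_L².


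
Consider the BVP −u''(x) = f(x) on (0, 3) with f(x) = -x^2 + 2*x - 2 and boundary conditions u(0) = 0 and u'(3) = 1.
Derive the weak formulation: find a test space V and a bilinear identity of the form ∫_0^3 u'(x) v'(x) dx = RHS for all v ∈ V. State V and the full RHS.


V = {v ∈ H^1(0, 3) : v(0) = 0} (test functions vanish at x = 0 where u is specified); weak form: ∫_0^3 u'v' dx = ∫_0^3 (-x^2 + 2*x - 2) v dx + v(3) for all v ∈ V.

Multiply both sides by a test function v and integrate from 0 to 3:
  ∫_0^3 −u''(x) v(x) dx = ∫_0^3 f(x) v(x) dx.
Integrate the LHS by parts once:
  ∫_0^3 −u'' v dx = −[u'(x) v(x)]_0^3 + ∫_0^3 u'(x) v'(x) dx.
Thus ∫_0^3 u'(x) v'(x) dx = ∫_0^3 f(x) v(x) dx + [u'(x) v(x)]_0^3.
Choose V so that boundary terms are either known or forced to vanish.
Mixed BC: u(0) = 0 (Dirichlet) and u'(3) = 1 (Neumann). Define V = {v ∈ H^1(0, 3) : v(0) = 0}. Then [u' v]_0^3 = u'(3)·v(3) − u'(0)·0 = v(3).
Weak formulation: find u (satisfying any essential BC) such that ∫_0^3 u'(x) v'(x) dx = ∫_0^3 f v dx + v(3) for all v ∈ V (Dirichlet at 0 absorbed into V; Neumann datum at x = 3 contributes the boundary term).
Substituting f(x) = -x^2 + 2*x - 2, the right-hand side is ∫_0^3 (-x^2 + 2*x - 2) v dx + v(3).


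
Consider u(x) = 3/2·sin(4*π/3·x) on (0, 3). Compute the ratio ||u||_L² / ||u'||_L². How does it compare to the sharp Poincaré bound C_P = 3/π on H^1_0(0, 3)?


||u||_L² / ||u'||_L² = 3/(4*π) < C_P = 3/π.

u(x) = 3/2·sin(4*π/3·x), so u'(x) = 2*π*cos(4*π*x/3).
Writing u(x) = A·sin(kπx/L) with A = 3/2 and k = 4, use ∫_0^L sin²(kπx/L) dx = L/2 and ∫_0^L cos²(kπx/L) dx = L/2.
u² = 9/4·sin²(4*π/3·x) and (u')² = 4*π^2·cos²(4*π/3·x), and each of sin², cos² integrates to L/2 = 3/2 over (0, 3).
∫_0^3 u² dx = 27/8, so ||u||_L² = 3*sqrt(6)/4.
∫_0^3 (u')² dx = 6*π^2, so ||u'||_L² = sqrt(6)*π.
Ratio ||u||_L² / ||u'||_L² = 3/(4*π).
Sharp Poincaré constant on H^1_0(0, 3) is C_P = L/π = 3/π, achieved by sin(π/3·x).
This is the k = 4 harmonic; the ratio L/(kπ) is strictly less than C_P = L/π, consistent with the sharp inequality ||u||_L² ≤ C_P ||u'||_L².


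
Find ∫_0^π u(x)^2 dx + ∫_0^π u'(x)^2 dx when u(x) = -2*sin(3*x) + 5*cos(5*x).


||u||_{H^1(0,π)}^2 = 345*π

u'(x) = -25*sin(5*x) - 6*cos(3*x).
Expand u² and (u')² and integrate term by term on (0, π), using: for integers n ≥ 1, ∫_0^π sin²(nx) dx = ∫_0^π cos²(nx) dx = π/2; for n ≠ n', ∫_0^π sin(nx)sin(n'x) dx = ∫_0^π cos(nx)cos(n'x) dx = 0; and by product-to-sum, ∫_0^π sin(nx)cos(n'x) dx = ½∫_0^π [sin((n+n')x) + sin((n−n')x)] dx, which is 0 when n+n' is even and 2n/(n²−n'²) when n+n' is odd (it need not vanish on (0, π)).
  u² squared terms: (-2)²·∫sin(3x)² dx = 4·π/2 = 2*π;  (5)²·∫cos(5x)² dx = 25·π/2 = 25*π/2.
  u² cross terms: 2·(-2)·(5)·∫sin(3x)·cos(5x) dx = -20·(0) = 0.
  So ∫_0^π u² dx = 2*π + 25*π/2 + 0 = 29*π/2.
  (u')² squared terms: (-25)²·∫sin(5x)² dx = 625·π/2 = 625*π/2;  (-6)²·∫cos(3x)² dx = 36·π/2 = 18*π.
  (u')² cross terms: 2·(-25)·(-6)·∫sin(5x)·cos(3x) dx = 300·(0) = 0.
  So ∫_0^π (u')² dx = 625*π/2 + 18*π + 0 = 661*π/2.
||u||_{H^1}^2 = (29*π/2) + (661*π/2) = 345*π.


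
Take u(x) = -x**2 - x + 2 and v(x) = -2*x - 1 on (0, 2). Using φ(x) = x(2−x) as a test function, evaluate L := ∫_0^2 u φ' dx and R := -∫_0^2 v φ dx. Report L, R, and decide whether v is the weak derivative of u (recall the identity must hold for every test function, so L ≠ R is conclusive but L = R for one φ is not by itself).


LHS = 4, RHS = 4. Yes, v = u' weakly.

u(x) = -x**2 - x + 2, classical derivative u'(x) = -2*x - 1.
φ(x) = x(2−x), so φ'(x) = 2 - 2*x.
Note φ(0) = φ(2) = 0, so the boundary term u·φ vanishes.
LHS = ∫_0^2 u(x) φ'(x) dx = ∫_0^2 (2*x^3 - 6*x + 4) dx. Term by term:
  ∫_0^2 2*x^3 dx = 8;  ∫_0^2 -6*x dx = -12;  ∫_0^2 4 dx = 8.
Sum: 8 − 12 + 8 = 4.
So LHS = 4.
∫_0^2 v(x) φ(x) dx = ∫_0^2 (2*x^3 - 3*x^2 - 2*x) dx. Term by term:
  ∫_0^2 2*x^3 dx = 8;  ∫_0^2 -3*x^2 dx = -8;  ∫_0^2 -2*x dx = -4.
Sum: 8 − 8 − 4 = -4.
So RHS = -∫_0^2 v(x) φ(x) dx = 4.
LHS = RHS, so the identity holds for this test φ.
Moreover u is smooth here and v(x) = u'(x) = -2*x - 1 pointwise, so the identity holds for every test function. Hence v is the weak derivative of u.


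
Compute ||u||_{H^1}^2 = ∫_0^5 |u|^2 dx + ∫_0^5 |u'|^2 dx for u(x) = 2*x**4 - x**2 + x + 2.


||u||_{H^1}^2 = 193535275/126

The H^1 norm (squared) on an interval (0, L) is
  ||u||_{H^1}^2 = ∫_0^L u(x)^2 dx + ∫_0^L u'(x)^2 dx.
Compute u'(x) = 8*x**3 - 2*x + 1.
Then u(x)^2 = 4*x**8 - 4*x**6 + 4*x**5 + 9*x**4 - 2*x**3 - 3*x**2 + 4*x + 4 and u'(x)^2 = 64*x**6 - 32*x**4 + 16*x**3 + 4*x**2 - 4*x + 1.
Integrate each monomial from 0 to 5 using ∫_0^5 c·x^n dx = c·5^(n+1)/(n+1):
  ∫_0^5 u(x)^2 dx = ∫_0^5 (4*x^8 - 4*x^6 + 4*x^5 + 9*x^4 - 2*x^3 - 3*x^2 + 4*x + 4) dx. Term by term:
    ∫_0^5 4*x^8 dx = 7812500/9;  ∫_0^5 -4*x^6 dx = -312500/7;  ∫_0^5 4*x^5 dx = 31250/3;
    ∫_0^5 9*x^4 dx = 5625;  ∫_0^5 -2*x^3 dx = -625/2;  ∫_0^5 -3*x^2 dx = -125;
    ∫_0^5 4*x dx = 50;  ∫_0^5 4 dx = 20.
  Sum: 7812500/9 − 312500/7 + 31250/3 + 5625 − 625/2 − 125 + 50 + 20 = 105724945/126.
  ∫_0^5 u'(x)^2 dx = ∫_0^5 (64*x^6 - 32*x^4 + 16*x^3 + 4*x^2 - 4*x + 1) dx. Term by term:
    ∫_0^5 64*x^6 dx = 5000000/7;  ∫_0^5 -32*x^4 dx = -20000;  ∫_0^5 16*x^3 dx = 2500;
    ∫_0^5 4*x^2 dx = 500/3;  ∫_0^5 -4*x dx = -50;  ∫_0^5 1 dx = 5.
  Sum: 5000000/7 − 20000 + 2500 + 500/3 − 50 + 5 = 14635055/21.
Adding: ||u||_{H^1}^2 = 105724945/126 + 14635055/21 = 193535275/126.


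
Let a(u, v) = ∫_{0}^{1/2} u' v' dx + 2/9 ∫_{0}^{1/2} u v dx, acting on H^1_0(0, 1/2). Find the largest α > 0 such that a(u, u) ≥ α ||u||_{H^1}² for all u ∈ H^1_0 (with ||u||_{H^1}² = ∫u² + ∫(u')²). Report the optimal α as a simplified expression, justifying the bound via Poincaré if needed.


α = 2*(1 + 18*π^2)/(9*(1 + 4*π^2))

Coercivity of a(·,·) on H^1_0(0, 1/2) means a(u, u) ≥ α ||u||_{H^1}² for every u ∈ H^1_0.
The interval has length L = 1/2, and Poincaré/coercivity depend only on L. Here a(u, u) = ∫(u')² + (2/9)·∫u².
Here 0 < c = 2/9 < 1. The condition a(u,u) ≥ α||u||_{H^1}² reads (1−α)∫(u')² ≥ (α−c)∫u². Any admissible α is ≤ 1 (rapidly oscillating u have ∫u²/∫(u')² → 0), and α = 1 would force 0 ≥ (1−c)∫u², impossible since c < 1; so 1−α > 0. By the sharp Poincaré inequality on H^1_0 of an interval of length L, ∫(u')² ≥ (π/L)²∫u² with equality for the first sine mode sin(π(x−x₀)/L) (x₀ the left endpoint), so the inequality holds for all u iff (1−α)(π/L)² ≥ α − c, i.e. α ≤ ((π/L)² + c)/((π/L)² + 1) = (1 + c(L/π)²)/(1 + (L/π)²). With (π/L)² = 4*π^2 and c = 2/9, the largest admissible constant is α = ((π/L)² + c)/((π/L)² + 1).
Simplifying, α = 2*(1 + 18*π^2)/(9*(1 + 4*π^2)).


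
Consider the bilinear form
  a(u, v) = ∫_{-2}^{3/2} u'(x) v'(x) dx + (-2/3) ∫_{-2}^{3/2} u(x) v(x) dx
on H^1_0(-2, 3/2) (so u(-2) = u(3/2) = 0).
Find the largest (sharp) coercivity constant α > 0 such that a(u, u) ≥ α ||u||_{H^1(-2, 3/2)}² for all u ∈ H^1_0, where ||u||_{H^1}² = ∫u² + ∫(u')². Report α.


α = 2*(-49 + 6*π^2)/(3*(4*π^2 + 49))

Coercivity of a(·,·) on H^1_0(-2, 3/2) means a(u, u) ≥ α ||u||_{H^1}² for every u ∈ H^1_0.
The interval has length L = 7/2, and Poincaré/coercivity depend only on L. Here a(u, u) = ∫(u')² + (-2/3)·∫u².
Here c = -2/3 < 0 with |c| < (π/L)² = 4*π^2/49, so coercivity still holds. The condition a(u,u) ≥ α||u||_{H^1}² reads (1−α)∫(u')² ≥ (α−c)∫u². Any admissible α is ≤ 1 (rapidly oscillating u have ∫u²/∫(u')² → 0), and α = 1 would force 0 ≥ (1−c)∫u², impossible since c < 1; so 1−α > 0. By the sharp Poincaré inequality on H^1_0 of an interval of length L, ∫(u')² ≥ (π/L)²∫u² with equality for the first sine mode sin(π(x−x₀)/L) (x₀ the left endpoint), so the inequality holds for all u iff (1−α)(π/L)² ≥ α − c, i.e. α ≤ ((π/L)² + c)/((π/L)² + 1) = (1 + c(L/π)²)/(1 + (L/π)²). (Direct route, valid since c ≤ 0: Poincaré gives c∫u² ≥ c(L/π)²∫(u')², so a(u,u) ≥ (1 + c(L/π)²)∫(u')², while ||u||_{H^1}² ≤ (1 + (L/π)²)∫(u')²; dividing yields the same α.) With (π/L)² = 4*π^2/49 and c = -2/3, the largest admissible constant is α = ((π/L)² + c)/((π/L)² + 1).
Simplifying, α = 2*(-49 + 6*π^2)/(3*(4*π^2 + 49)).


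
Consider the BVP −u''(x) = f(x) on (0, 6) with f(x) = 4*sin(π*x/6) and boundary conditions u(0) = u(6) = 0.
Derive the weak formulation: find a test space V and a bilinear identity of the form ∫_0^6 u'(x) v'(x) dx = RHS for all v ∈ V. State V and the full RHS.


V = H^1_0(0, 6) (so v(0) = v(6) = 0); weak form: ∫_0^6 u'v' dx = ∫_0^6 (4*sin(π*x/6)) v dx for all v ∈ V.

Multiply both sides by a test function v and integrate from 0 to 6:
  ∫_0^6 −u''(x) v(x) dx = ∫_0^6 f(x) v(x) dx.
Integrate the LHS by parts once:
  ∫_0^6 −u'' v dx = −[u'(x) v(x)]_0^6 + ∫_0^6 u'(x) v'(x) dx.
Thus ∫_0^6 u'(x) v'(x) dx = ∫_0^6 f(x) v(x) dx + [u'(x) v(x)]_0^6.
Choose V so that boundary terms are either known or forced to vanish.
u is Dirichlet: u(0) = u(6) = 0. Let V = H^1_0(0, 6); then v(0) = v(6) = 0, and [u' v]_0^6 = 0.
Weak formulation: find u (satisfying any essential BC) such that ∫_0^6 u'(x) v'(x) dx = ∫_0^6 f v dx for all v ∈ V.
Substituting f(x) = 4*sin(π*x/6), the right-hand side is ∫_0^6 (4*sin(π*x/6)) v dx.


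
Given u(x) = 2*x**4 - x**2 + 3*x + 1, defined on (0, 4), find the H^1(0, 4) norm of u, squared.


||u||_{H^1}^2 = 82693736/315

The H^1 norm (squared) on an interval (0, L) is
  ||u||_{H^1}^2 = ∫_0^L u(x)^2 dx + ∫_0^L u'(x)^2 dx.
Compute u'(x) = 8*x**3 - 2*x + 3.
Then u(x)^2 = 4*x**8 - 4*x**6 + 12*x**5 + 5*x**4 - 6*x**3 + 7*x**2 + 6*x + 1 and u'(x)^2 = 64*x**6 - 32*x**4 + 48*x**3 + 4*x**2 - 12*x + 9.
Integrate each monomial from 0 to 4 using ∫_0^4 c·x^n dx = c·4^(n+1)/(n+1):
  ∫_0^4 u(x)^2 dx = ∫_0^4 (4*x^8 - 4*x^6 + 12*x^5 + 5*x^4 - 6*x^3 + 7*x^2 + 6*x + 1) dx. Term by term:
    ∫_0^4 4*x^8 dx = 1048576/9;  ∫_0^4 -4*x^6 dx = -65536/7;  ∫_0^4 12*x^5 dx = 8192;
    ∫_0^4 5*x^4 dx = 1024;  ∫_0^4 -6*x^3 dx = -384;  ∫_0^4 7*x^2 dx = 448/3;
    ∫_0^4 6*x dx = 48;  ∫_0^4 1 dx = 4.
  Sum: 1048576/9 − 65536/7 + 8192 + 1024 − 384 + 448/3 + 48 + 4 = 7319308/63.
  ∫_0^4 u'(x)^2 dx = ∫_0^4 (64*x^6 - 32*x^4 + 48*x^3 + 4*x^2 - 12*x + 9) dx. Term by term:
    ∫_0^4 64*x^6 dx = 1048576/7;  ∫_0^4 -32*x^4 dx = -32768/5;  ∫_0^4 48*x^3 dx = 3072;
    ∫_0^4 4*x^2 dx = 256/3;  ∫_0^4 -12*x dx = -96;  ∫_0^4 9 dx = 36.
  Sum: 1048576/7 − 32768/5 + 3072 + 256/3 − 96 + 36 = 15365732/105.
Adding: ||u||_{H^1}^2 = 7319308/63 + 15365732/105 = 82693736/315.


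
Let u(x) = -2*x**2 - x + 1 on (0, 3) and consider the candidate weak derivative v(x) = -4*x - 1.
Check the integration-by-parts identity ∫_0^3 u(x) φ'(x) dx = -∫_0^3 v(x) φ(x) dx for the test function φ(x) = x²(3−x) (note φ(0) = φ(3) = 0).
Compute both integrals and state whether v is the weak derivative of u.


LHS = 1107/20, RHS = 1107/20. Yes, v = u' weakly.

u(x) = -2*x**2 - x + 1, classical derivative u'(x) = -4*x - 1.
φ(x) = x²(3−x), so φ'(x) = 3*x*(2 - x).
Note φ(0) = φ(3) = 0, so the boundary term u·φ vanishes.
LHS = ∫_0^3 u(x) φ'(x) dx = ∫_0^3 (6*x^4 - 9*x^3 - 9*x^2 + 6*x) dx. Term by term:
  ∫_0^3 6*x^4 dx = 1458/5;  ∫_0^3 -9*x^3 dx = -729/4;  ∫_0^3 -9*x^2 dx = -81;
  ∫_0^3 6*x dx = 27.
Sum: 1458/5 − 729/4 − 81 + 27 = 1107/20.
So LHS = 1107/20.
∫_0^3 v(x) φ(x) dx = ∫_0^3 (4*x^4 - 11*x^3 - 3*x^2) dx. Term by term:
  ∫_0^3 4*x^4 dx = 972/5;  ∫_0^3 -11*x^3 dx = -891/4;  ∫_0^3 -3*x^2 dx = -27.
Sum: 972/5 − 891/4 − 27 = -1107/20.
So RHS = -∫_0^3 v(x) φ(x) dx = 1107/20.
LHS = RHS, so the identity holds for this test φ.
Moreover u is smooth here and v(x) = u'(x) = -4*x - 1 pointwise, so the identity holds for every test function. Hence v is the weak derivative of u.


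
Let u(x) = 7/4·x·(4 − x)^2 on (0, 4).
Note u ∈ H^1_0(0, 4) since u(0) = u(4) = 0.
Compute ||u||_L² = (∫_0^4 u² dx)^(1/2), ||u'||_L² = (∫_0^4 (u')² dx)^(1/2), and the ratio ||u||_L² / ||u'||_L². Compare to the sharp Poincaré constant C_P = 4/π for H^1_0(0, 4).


||u||_L² / ||u'||_L² = 2*sqrt(14)/7 < C_P = 4/π.

u(x) = 7/4·x·(4 − x)^2, so u'(x) = 7*(x/4 - 1)*(3*x - 4).
u(x) = 7/4·x·(4 − x)^2 vanishes at x = 0 and x = 4, so u ∈ H^1_0(0, 4). Differentiate via the product rule and integrate the resulting polynomials term by term.
  ∫_0^4 u² dx = ∫_0^4 (49*x^6/16 - 49*x^5 + 294*x^4 - 784*x^3 + 784*x^2) dx. Term by term:
    ∫_0^4 49*x^6/16 dx = 7168;  ∫_0^4 -49*x^5 dx = -100352/3;  ∫_0^4 294*x^4 dx = 301056/5;
    ∫_0^4 -784*x^3 dx = -50176;  ∫_0^4 784*x^2 dx = 50176/3.
  Sum: 7168 − 100352/3 + 301056/5 − 50176 + 50176/3 = 7168/15.
  ∫_0^4 (u')² dx = ∫_0^4 (441*x^4/16 - 294*x^3 + 1078*x^2 - 1568*x + 784) dx. Term by term:
    ∫_0^4 441*x^4/16 dx = 28224/5;  ∫_0^4 -294*x^3 dx = -18816;  ∫_0^4 1078*x^2 dx = 68992/3;
    ∫_0^4 -1568*x dx = -12544;  ∫_0^4 784 dx = 3136.
  Sum: 28224/5 − 18816 + 68992/3 − 12544 + 3136 = 6272/15.
∫_0^4 u² dx = 7168/15, so ||u||_L² = 32*sqrt(105)/15.
∫_0^4 (u')² dx = 6272/15, so ||u'||_L² = 56*sqrt(30)/15.
Ratio ||u||_L² / ||u'||_L² = 2*sqrt(14)/7.
Sharp Poincaré constant on H^1_0(0, 4) is C_P = L/π = 4/π, achieved by sin(π/4·x).
A polynomial bump cannot attain the sharp Poincaré constant (only the first sine eigenfunction does), so the ratio is strictly less than C_P, consistent with ||u||_L² ≤ C_P ||u'||_L².


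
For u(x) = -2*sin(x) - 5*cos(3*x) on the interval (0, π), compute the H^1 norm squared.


||u||_{H^1(0,π)}^2 = 129*π

u'(x) = 15*sin(3*x) - 2*cos(x).
Expand u² and (u')² and integrate term by term on (0, π), using: for integers n ≥ 1, ∫_0^π sin²(nx) dx = ∫_0^π cos²(nx) dx = π/2; for n ≠ n', ∫_0^π sin(nx)sin(n'x) dx = ∫_0^π cos(nx)cos(n'x) dx = 0; and by product-to-sum, ∫_0^π sin(nx)cos(n'x) dx = ½∫_0^π [sin((n+n')x) + sin((n−n')x)] dx, which is 0 when n+n' is even and 2n/(n²−n'²) when n+n' is odd (it need not vanish on (0, π)).
  u² squared terms: (-5)²·∫cos(3x)² dx = 25·π/2 = 25*π/2;  (-2)²·∫sin(x)² dx = 4·π/2 = 2*π.
  u² cross terms: 2·(-5)·(-2)·∫cos(3x)·sin(x) dx = 20·(0) = 0.
  So ∫_0^π u² dx = 25*π/2 + 2*π + 0 = 29*π/2.
  (u')² squared terms: (-2)²·∫cos(x)² dx = 4·π/2 = 2*π;  (15)²·∫sin(3x)² dx = 225·π/2 = 225*π/2.
  (u')² cross terms: 2·(-2)·(15)·∫cos(x)·sin(3x) dx = -60·(0) = 0.
  So ∫_0^π (u')² dx = 2*π + 225*π/2 + 0 = 229*π/2.
||u||_{H^1}^2 = (29*π/2) + (229*π/2) = 129*π.


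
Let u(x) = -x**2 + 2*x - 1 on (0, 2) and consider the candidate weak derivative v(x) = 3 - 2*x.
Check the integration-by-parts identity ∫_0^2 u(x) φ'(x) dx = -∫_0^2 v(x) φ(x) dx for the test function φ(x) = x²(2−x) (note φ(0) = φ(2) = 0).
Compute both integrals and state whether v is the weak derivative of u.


LHS = 8/15, RHS = -4/5. No, v is not the weak derivative of u.

u(x) = -x**2 + 2*x - 1, classical derivative u'(x) = 2 - 2*x.
φ(x) = x²(2−x), so φ'(x) = x*(4 - 3*x).
Note φ(0) = φ(2) = 0, so the boundary term u·φ vanishes.
LHS = ∫_0^2 u(x) φ'(x) dx = ∫_0^2 (3*x^4 - 10*x^3 + 11*x^2 - 4*x) dx. Term by term:
  ∫_0^2 3*x^4 dx = 96/5;  ∫_0^2 -10*x^3 dx = -40;  ∫_0^2 11*x^2 dx = 88/3;
  ∫_0^2 -4*x dx = -8.
Sum: 96/5 − 40 + 88/3 − 8 = 8/15.
So LHS = 8/15.
∫_0^2 v(x) φ(x) dx = ∫_0^2 (2*x^4 - 7*x^3 + 6*x^2) dx. Term by term:
  ∫_0^2 2*x^4 dx = 64/5;  ∫_0^2 -7*x^3 dx = -28;  ∫_0^2 6*x^2 dx = 16.
Sum: 64/5 − 28 + 16 = 4/5.
So RHS = -∫_0^2 v(x) φ(x) dx = -4/5.
LHS − RHS = 4/3 ≠ 0, so the identity fails.
(For a valid weak derivative the identity must hold for EVERY test function, in particular this one. The failure shows v is NOT the weak derivative of u.)
Correct weak derivative would be u'(x) = 2 - 2*x.


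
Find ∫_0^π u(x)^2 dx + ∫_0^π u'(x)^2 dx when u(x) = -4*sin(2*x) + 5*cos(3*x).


||u||_{H^1(0,π)}^2 = 320 + 165*π

u'(x) = -15*sin(3*x) - 8*cos(2*x).
Expand u² and (u')² and integrate term by term on (0, π), using: for integers n ≥ 1, ∫_0^π sin²(nx) dx = ∫_0^π cos²(nx) dx = π/2; for n ≠ n', ∫_0^π sin(nx)sin(n'x) dx = ∫_0^π cos(nx)cos(n'x) dx = 0; and by product-to-sum, ∫_0^π sin(nx)cos(n'x) dx = ½∫_0^π [sin((n+n')x) + sin((n−n')x)] dx, which is 0 when n+n' is even and 2n/(n²−n'²) when n+n' is odd (it need not vanish on (0, π)).
  u² squared terms: (-4)²·∫sin(2x)² dx = 16·π/2 = 8*π;  (5)²·∫cos(3x)² dx = 25·π/2 = 25*π/2.
  u² cross terms: 2·(-4)·(5)·∫sin(2x)·cos(3x) dx = -40·(-4/5) = 32.
  So ∫_0^π u² dx = 8*π + 25*π/2 + 32 = 32 + 41*π/2.
  (u')² squared terms: (-15)²·∫sin(3x)² dx = 225·π/2 = 225*π/2;  (-8)²·∫cos(2x)² dx = 64·π/2 = 32*π.
  (u')² cross terms: 2·(-15)·(-8)·∫sin(3x)·cos(2x) dx = 240·(6/5) = 288.
  So ∫_0^π (u')² dx = 225*π/2 + 32*π + 288 = 288 + 289*π/2.
||u||_{H^1}^2 = (32 + 41*π/2) + (288 + 289*π/2) = 320 + 165*π.


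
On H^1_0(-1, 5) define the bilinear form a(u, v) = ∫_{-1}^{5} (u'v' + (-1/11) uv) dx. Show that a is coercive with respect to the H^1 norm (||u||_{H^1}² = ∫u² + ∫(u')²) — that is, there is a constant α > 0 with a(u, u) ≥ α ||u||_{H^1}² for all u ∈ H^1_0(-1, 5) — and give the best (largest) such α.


α = (-36/11 + π^2)/(π^2 + 36)

Coercivity of a(·,·) on H^1_0(-1, 5) means a(u, u) ≥ α ||u||_{H^1}² for every u ∈ H^1_0.
The interval has length L = 6, and Poincaré/coercivity depend only on L. Here a(u, u) = ∫(u')² + (-1/11)·∫u².
Here c = -1/11 < 0 with |c| < (π/L)² = π^2/36, so coercivity still holds. The condition a(u,u) ≥ α||u||_{H^1}² reads (1−α)∫(u')² ≥ (α−c)∫u². Any admissible α is ≤ 1 (rapidly oscillating u have ∫u²/∫(u')² → 0), and α = 1 would force 0 ≥ (1−c)∫u², impossible since c < 1; so 1−α > 0. By the sharp Poincaré inequality on H^1_0 of an interval of length L, ∫(u')² ≥ (π/L)²∫u² with equality for the first sine mode sin(π(x−x₀)/L) (x₀ the left endpoint), so the inequality holds for all u iff (1−α)(π/L)² ≥ α − c, i.e. α ≤ ((π/L)² + c)/((π/L)² + 1) = (1 + c(L/π)²)/(1 + (L/π)²). (Direct route, valid since c ≤ 0: Poincaré gives c∫u² ≥ c(L/π)²∫(u')², so a(u,u) ≥ (1 + c(L/π)²)∫(u')², while ||u||_{H^1}² ≤ (1 + (L/π)²)∫(u')²; dividing yields the same α.) With (π/L)² = π^2/36 and c = -1/11, the largest admissible constant is α = ((π/L)² + c)/((π/L)² + 1).
Simplifying, α = (-36/11 + π^2)/(π^2 + 36).


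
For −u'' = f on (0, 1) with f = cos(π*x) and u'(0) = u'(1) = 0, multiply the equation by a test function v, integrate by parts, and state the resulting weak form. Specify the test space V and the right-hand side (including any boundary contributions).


V = H^1(0, 1) (no boundary constraint on v; u is determined up to an additive constant); weak form: ∫_0^1 u'v' dx = ∫_0^1 (cos(π*x)) v dx for all v ∈ V.

Multiply both sides by a test function v and integrate from 0 to 1:
  ∫_0^1 −u''(x) v(x) dx = ∫_0^1 f(x) v(x) dx.
Integrate the LHS by parts once:
  ∫_0^1 −u'' v dx = −[u'(x) v(x)]_0^1 + ∫_0^1 u'(x) v'(x) dx.
Thus ∫_0^1 u'(x) v'(x) dx = ∫_0^1 f(x) v(x) dx + [u'(x) v(x)]_0^1.
Choose V so that boundary terms are either known or forced to vanish.
u has homogeneous Neumann: u'(0) = u'(1) = 0. So [u' v]_0^1 = 0·v(1) − 0·v(0) = 0 for any v; take V = H^1(0, 1).
Weak formulation: find u (satisfying any essential BC) such that ∫_0^1 u'(x) v'(x) dx = ∫_0^1 f v dx for all v ∈ V (homogeneous Neumann, so boundary terms vanish).
Substituting f(x) = cos(π*x), the right-hand side is ∫_0^1 (cos(π*x)) v dx.
Compatibility check (pure Neumann): taking v ≡ 1 ∈ V gives 0 = ∫_0^1 f dx + (0) − (0), i.e. ∫_0^1 f dx must equal u'(0) − u'(1) = 0. Indeed ∫_0^1 (cos(π*x)) dx = 0, so the data are compatible. The solution is then unique only up to an additive constant (fix it e.g. by requiring ∫_0^1 u dx = 0).


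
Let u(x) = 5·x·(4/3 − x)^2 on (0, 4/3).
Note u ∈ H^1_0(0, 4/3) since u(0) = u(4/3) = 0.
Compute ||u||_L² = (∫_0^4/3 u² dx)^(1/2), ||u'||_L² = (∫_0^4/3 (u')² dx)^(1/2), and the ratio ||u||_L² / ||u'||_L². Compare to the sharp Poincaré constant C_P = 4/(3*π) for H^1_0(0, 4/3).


||u||_L² / ||u'||_L² = 2*sqrt(14)/21 < C_P = 4/(3*π).

u(x) = 5·x·(4/3 − x)^2, so u'(x) = 15*x^2 - 80*x/3 + 80/9.
u(x) = 5·x·(4/3 − x)^2 vanishes at x = 0 and x = 4/3, so u ∈ H^1_0(0, 4/3). Differentiate via the product rule and integrate the resulting polynomials term by term.
  ∫_0^4/3 u² dx = ∫_0^4/3 (25*x^6 - 400*x^5/3 + 800*x^4/3 - 6400*x^3/27 + 6400*x^2/81) dx. Term by term:
    ∫_0^4/3 25*x^6 dx = 409600/15309;  ∫_0^4/3 -400*x^5/3 dx = -819200/6561;  ∫_0^4/3 800*x^4/3 dx = 163840/729;
    ∫_0^4/3 -6400*x^3/27 dx = -409600/2187;  ∫_0^4/3 6400*x^2/81 dx = 409600/6561.
  Sum: 409600/15309 − 819200/6561 + 163840/729 − 409600/2187 + 409600/6561 = 81920/45927.
  ∫_0^4/3 (u')² dx = ∫_0^4/3 (225*x^4 - 800*x^3 + 8800*x^2/9 - 12800*x/27 + 6400/81) dx. Term by term:
    ∫_0^4/3 225*x^4 dx = 5120/27;  ∫_0^4/3 -800*x^3 dx = -51200/81;  ∫_0^4/3 8800*x^2/9 dx = 563200/729;
    ∫_0^4/3 -12800*x/27 dx = -102400/243;  ∫_0^4/3 6400/81 dx = 25600/243.
  Sum: 5120/27 − 51200/81 + 563200/729 − 102400/243 + 25600/243 = 10240/729.
∫_0^4/3 u² dx = 81920/45927, so ||u||_L² = 128*sqrt(35)/567.
∫_0^4/3 (u')² dx = 10240/729, so ||u'||_L² = 32*sqrt(10)/27.
Ratio ||u||_L² / ||u'||_L² = 2*sqrt(14)/21.
Sharp Poincaré constant on H^1_0(0, 4/3) is C_P = L/π = 4/(3*π), achieved by sin(3*π/4·x).
A polynomial bump cannot attain the sharp Poincaré constant (only the first sine eigenfunction does), so the ratio is strictly less than C_P, consistent with ||u||_L² ≤ C_P ||u'||_L².


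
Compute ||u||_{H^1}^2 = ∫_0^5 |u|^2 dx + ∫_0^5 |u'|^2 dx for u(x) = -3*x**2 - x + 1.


||u||_{H^1}^2 = 47935/6

The H^1 norm (squared) on an interval (0, L) is
  ||u||_{H^1}^2 = ∫_0^L u(x)^2 dx + ∫_0^L u'(x)^2 dx.
Compute u'(x) = -6*x - 1.
Then u(x)^2 = 9*x**4 + 6*x**3 - 5*x**2 - 2*x + 1 and u'(x)^2 = 36*x**2 + 12*x + 1.
Integrate each monomial from 0 to 5 using ∫_0^5 c·x^n dx = c·5^(n+1)/(n+1):
  ∫_0^5 u(x)^2 dx = ∫_0^5 (9*x^4 + 6*x^3 - 5*x^2 - 2*x + 1) dx. Term by term:
    ∫_0^5 9*x^4 dx = 5625;  ∫_0^5 6*x^3 dx = 1875/2;  ∫_0^5 -5*x^2 dx = -625/3;
    ∫_0^5 -2*x dx = -25;  ∫_0^5 1 dx = 5.
  Sum: 5625 + 1875/2 − 625/3 − 25 + 5 = 38005/6.
  ∫_0^5 u'(x)^2 dx = ∫_0^5 (36*x^2 + 12*x + 1) dx. Term by term:
    ∫_0^5 36*x^2 dx = 1500;  ∫_0^5 12*x dx = 150;  ∫_0^5 1 dx = 5.
  Sum: 1500 + 150 + 5 = 1655.
Adding: ||u||_{H^1}^2 = 38005/6 + 1655 = 47935/6.


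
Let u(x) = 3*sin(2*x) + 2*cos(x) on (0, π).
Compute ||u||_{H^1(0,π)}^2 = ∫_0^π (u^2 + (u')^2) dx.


||u||_{H^1(0,π)}^2 = 32 + 53*π/2

u'(x) = -2*sin(x) + 6*cos(2*x).
Expand u² and (u')² and integrate term by term on (0, π), using: for integers n ≥ 1, ∫_0^π sin²(nx) dx = ∫_0^π cos²(nx) dx = π/2; for n ≠ n', ∫_0^π sin(nx)sin(n'x) dx = ∫_0^π cos(nx)cos(n'x) dx = 0; and by product-to-sum, ∫_0^π sin(nx)cos(n'x) dx = ½∫_0^π [sin((n+n')x) + sin((n−n')x)] dx, which is 0 when n+n' is even and 2n/(n²−n'²) when n+n' is odd (it need not vanish on (0, π)).
  u² squared terms: (2)²·∫cos(x)² dx = 4·π/2 = 2*π;  (3)²·∫sin(2x)² dx = 9·π/2 = 9*π/2.
  u² cross terms: 2·(2)·(3)·∫cos(x)·sin(2x) dx = 12·(4/3) = 16.
  So ∫_0^π u² dx = 2*π + 9*π/2 + 16 = 16 + 13*π/2.
  (u')² squared terms: (-2)²·∫sin(x)² dx = 4·π/2 = 2*π;  (6)²·∫cos(2x)² dx = 36·π/2 = 18*π.
  (u')² cross terms: 2·(-2)·(6)·∫sin(x)·cos(2x) dx = -24·(-2/3) = 16.
  So ∫_0^π (u')² dx = 2*π + 18*π + 16 = 16 + 20*π.
||u||_{H^1}^2 = (16 + 13*π/2) + (16 + 20*π) = 32 + 53*π/2.


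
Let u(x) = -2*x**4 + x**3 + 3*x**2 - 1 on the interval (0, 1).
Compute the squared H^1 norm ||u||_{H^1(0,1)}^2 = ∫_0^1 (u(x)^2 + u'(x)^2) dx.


||u||_{H^1}^2 = 1643/315

The H^1 norm (squared) on an interval (0, L) is
  ||u||_{H^1}^2 = ∫_0^L u(x)^2 dx + ∫_0^L u'(x)^2 dx.
Compute u'(x) = -8*x**3 + 3*x**2 + 6*x.
Then u(x)^2 = 4*x**8 - 4*x**7 - 11*x**6 + 6*x**5 + 13*x**4 - 2*x**3 - 6*x**2 + 1 and u'(x)^2 = 64*x**6 - 48*x**5 - 87*x**4 + 36*x**3 + 36*x**2.
Integrate each monomial from 0 to 1 using ∫_0^1 c·x^n dx = c·1^(n+1)/(n+1):
  ∫_0^1 u(x)^2 dx = ∫_0^1 (4*x^8 - 4*x^7 - 11*x^6 + 6*x^5 + 13*x^4 - 2*x^3 - 6*x^2 + 1) dx. Term by term:
    ∫_0^1 4*x^8 dx = 4/9;  ∫_0^1 -4*x^7 dx = -1/2;  ∫_0^1 -11*x^6 dx = -11/7;
    ∫_0^1 6*x^5 dx = 1;  ∫_0^1 13*x^4 dx = 13/5;  ∫_0^1 -2*x^3 dx = -1/2;
    ∫_0^1 -6*x^2 dx = -2;  ∫_0^1 1 dx = 1.
  Sum: 4/9 − 1/2 − 11/7 + 1 + 13/5 − 1/2 − 2 + 1 = 149/315.
  ∫_0^1 u'(x)^2 dx = ∫_0^1 (64*x^6 - 48*x^5 - 87*x^4 + 36*x^3 + 36*x^2) dx. Term by term:
    ∫_0^1 64*x^6 dx = 64/7;  ∫_0^1 -48*x^5 dx = -8;  ∫_0^1 -87*x^4 dx = -87/5;
    ∫_0^1 36*x^3 dx = 9;  ∫_0^1 36*x^2 dx = 12.
  Sum: 64/7 − 8 − 87/5 + 9 + 12 = 166/35.
Adding: ||u||_{H^1}^2 = 149/315 + 166/35 = 1643/315.


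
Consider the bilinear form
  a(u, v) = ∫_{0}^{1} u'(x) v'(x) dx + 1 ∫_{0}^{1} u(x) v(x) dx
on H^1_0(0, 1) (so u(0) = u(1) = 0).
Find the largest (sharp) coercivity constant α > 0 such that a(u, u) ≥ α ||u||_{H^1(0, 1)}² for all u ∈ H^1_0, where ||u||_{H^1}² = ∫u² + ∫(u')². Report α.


α = 1

Coercivity of a(·,·) on H^1_0(0, 1) means a(u, u) ≥ α ||u||_{H^1}² for every u ∈ H^1_0.
The interval has length L = 1, and Poincaré/coercivity depend only on L. Here a(u, u) = ∫(u')² + (1)·∫u².
Here c = 1 ≥ 1, so a(u,u) = ∫(u')² + c∫u² ≥ ∫(u')² + ∫u² = ||u||_{H^1}², i.e. α = 1 works. No larger α is possible: a(u,u) ≥ α||u||_{H^1}² means (1−α)∫(u')² ≥ (α−c)∫u², and for the modes u_n = sin(nπ(x−x₀)/L) (x₀ the left endpoint) one has ∫u_n²/∫(u_n')² = (L/(nπ))² → 0, so a(u_n,u_n)/||u_n||_{H^1}² → 1. Hence the optimal constant is α = 1.
Therefore α = 1.


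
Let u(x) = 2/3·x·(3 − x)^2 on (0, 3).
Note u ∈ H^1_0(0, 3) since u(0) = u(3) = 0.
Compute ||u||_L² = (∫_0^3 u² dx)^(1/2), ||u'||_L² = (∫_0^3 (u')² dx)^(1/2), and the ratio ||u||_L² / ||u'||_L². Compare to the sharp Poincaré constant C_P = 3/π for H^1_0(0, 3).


||u||_L² / ||u'||_L² = 3*sqrt(14)/14 < C_P = 3/π.

u(x) = 2/3·x·(3 − x)^2, so u'(x) = 2*(x - 3)*(x - 1).
u(x) = 2/3·x·(3 − x)^2 vanishes at x = 0 and x = 3, so u ∈ H^1_0(0, 3). Differentiate via the product rule and integrate the resulting polynomials term by term.
  ∫_0^3 u² dx = ∫_0^3 (4*x^6/9 - 16*x^5/3 + 24*x^4 - 48*x^3 + 36*x^2) dx. Term by term:
    ∫_0^3 4*x^6/9 dx = 972/7;  ∫_0^3 -16*x^5/3 dx = -648;  ∫_0^3 24*x^4 dx = 5832/5;
    ∫_0^3 -48*x^3 dx = -972;  ∫_0^3 36*x^2 dx = 324.
  Sum: 972/7 − 648 + 5832/5 − 972 + 324 = 324/35.
  ∫_0^3 (u')² dx = ∫_0^3 (4*x^4 - 32*x^3 + 88*x^2 - 96*x + 36) dx. Term by term:
    ∫_0^3 4*x^4 dx = 972/5;  ∫_0^3 -32*x^3 dx = -648;  ∫_0^3 88*x^2 dx = 792;
    ∫_0^3 -96*x dx = -432;  ∫_0^3 36 dx = 108.
  Sum: 972/5 − 648 + 792 − 432 + 108 = 72/5.
∫_0^3 u² dx = 324/35, so ||u||_L² = 18*sqrt(35)/35.
∫_0^3 (u')² dx = 72/5, so ||u'||_L² = 6*sqrt(10)/5.
Ratio ||u||_L² / ||u'||_L² = 3*sqrt(14)/14.
Sharp Poincaré constant on H^1_0(0, 3) is C_P = L/π = 3/π, achieved by sin(π/3·x).
A polynomial bump cannot attain the sharp Poincaré constant (only the first sine eigenfunction does), so the ratio is strictly less than C_P, consistent with ||u||_L² ≤ C_P ||u'||_L².


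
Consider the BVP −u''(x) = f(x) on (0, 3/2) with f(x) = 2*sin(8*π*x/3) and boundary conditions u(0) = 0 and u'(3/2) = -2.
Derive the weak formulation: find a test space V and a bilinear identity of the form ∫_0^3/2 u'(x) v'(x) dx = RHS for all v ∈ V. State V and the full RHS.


V = {v ∈ H^1(0, 3/2) : v(0) = 0} (test functions vanish at x = 0 where u is specified); weak form: ∫_0^3/2 u'v' dx = ∫_0^3/2 (2*sin(8*π*x/3)) v dx − 2·v(3/2) for all v ∈ V.

Multiply both sides by a test function v and integrate from 0 to 3/2:
  ∫_0^3/2 −u''(x) v(x) dx = ∫_0^3/2 f(x) v(x) dx.
Integrate the LHS by parts once:
  ∫_0^3/2 −u'' v dx = −[u'(x) v(x)]_0^3/2 + ∫_0^3/2 u'(x) v'(x) dx.
Thus ∫_0^3/2 u'(x) v'(x) dx = ∫_0^3/2 f(x) v(x) dx + [u'(x) v(x)]_0^3/2.
Choose V so that boundary terms are either known or forced to vanish.
Mixed BC: u(0) = 0 (Dirichlet) and u'(3/2) = -2 (Neumann). Define V = {v ∈ H^1(0, 3/2) : v(0) = 0}. Then [u' v]_0^3/2 = u'(3/2)·v(3/2) − u'(0)·0 = − 2·v(3/2).
Weak formulation: find u (satisfying any essential BC) such that ∫_0^3/2 u'(x) v'(x) dx = ∫_0^3/2 f v dx − 2·v(3/2) for all v ∈ V (Dirichlet at 0 absorbed into V; Neumann datum at x = 3/2 contributes the boundary term).
Substituting f(x) = 2*sin(8*π*x/3), the right-hand side is ∫_0^3/2 (2*sin(8*π*x/3)) v dx − 2·v(3/2).


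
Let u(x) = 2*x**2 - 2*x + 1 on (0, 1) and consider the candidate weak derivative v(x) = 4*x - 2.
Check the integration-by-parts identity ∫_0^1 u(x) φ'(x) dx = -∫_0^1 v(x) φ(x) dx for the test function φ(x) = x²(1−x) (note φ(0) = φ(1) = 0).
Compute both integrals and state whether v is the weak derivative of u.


LHS = -1/30, RHS = -1/30. Yes, v = u' weakly.

u(x) = 2*x**2 - 2*x + 1, classical derivative u'(x) = 4*x - 2.
φ(x) = x²(1−x), so φ'(x) = x*(2 - 3*x).
Note φ(0) = φ(1) = 0, so the boundary term u·φ vanishes.
LHS = ∫_0^1 u(x) φ'(x) dx = ∫_0^1 (-6*x^4 + 10*x^3 - 7*x^2 + 2*x) dx. Term by term:
  ∫_0^1 -6*x^4 dx = -6/5;  ∫_0^1 10*x^3 dx = 5/2;  ∫_0^1 -7*x^2 dx = -7/3;
  ∫_0^1 2*x dx = 1.
Sum: -6/5 + 5/2 − 7/3 + 1 = -1/30.
So LHS = -1/30.
∫_0^1 v(x) φ(x) dx = ∫_0^1 (-4*x^4 + 6*x^3 - 2*x^2) dx. Term by term:
  ∫_0^1 -4*x^4 dx = -4/5;  ∫_0^1 6*x^3 dx = 3/2;  ∫_0^1 -2*x^2 dx = -2/3.
Sum: -4/5 + 3/2 − 2/3 = 1/30.
So RHS = -∫_0^1 v(x) φ(x) dx = -1/30.
LHS = RHS, so the identity holds for this test φ.
Moreover u is smooth here and v(x) = u'(x) = 4*x - 2 pointwise, so the identity holds for every test function. Hence v is the weak derivative of u.


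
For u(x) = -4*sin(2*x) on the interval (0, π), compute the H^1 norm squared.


||u||_{H^1(0,π)}^2 = 40*π

u'(x) = -8*cos(2*x).
Expand u² and (u')² and integrate term by term on (0, π), using: for integers n ≥ 1, ∫_0^π sin²(nx) dx = ∫_0^π cos²(nx) dx = π/2; for n ≠ n', ∫_0^π sin(nx)sin(n'x) dx = ∫_0^π cos(nx)cos(n'x) dx = 0; and by product-to-sum, ∫_0^π sin(nx)cos(n'x) dx = ½∫_0^π [sin((n+n')x) + sin((n−n')x)] dx, which is 0 when n+n' is even and 2n/(n²−n'²) when n+n' is odd (it need not vanish on (0, π)).
  u² squared terms: (-4)²·∫sin(2x)² dx = 16·π/2 = 8*π.
  So ∫_0^π u² dx = 8*π.
  (u')² squared terms: (-8)²·∫cos(2x)² dx = 64·π/2 = 32*π.
  So ∫_0^π (u')² dx = 32*π.
||u||_{H^1}^2 = (8*π) + (32*π) = 40*π.


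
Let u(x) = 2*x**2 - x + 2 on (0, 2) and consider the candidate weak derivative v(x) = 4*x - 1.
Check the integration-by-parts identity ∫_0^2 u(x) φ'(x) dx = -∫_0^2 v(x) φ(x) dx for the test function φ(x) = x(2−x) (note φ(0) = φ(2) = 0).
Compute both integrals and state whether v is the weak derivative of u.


LHS = -4, RHS = -4. Yes, v = u' weakly.

u(x) = 2*x**2 - x + 2, classical derivative u'(x) = 4*x - 1.
φ(x) = x(2−x), so φ'(x) = 2 - 2*x.
Note φ(0) = φ(2) = 0, so the boundary term u·φ vanishes.
LHS = ∫_0^2 u(x) φ'(x) dx = ∫_0^2 (-4*x^3 + 6*x^2 - 6*x + 4) dx. Term by term:
  ∫_0^2 -4*x^3 dx = -16;  ∫_0^2 6*x^2 dx = 16;  ∫_0^2 -6*x dx = -12;
  ∫_0^2 4 dx = 8.
Sum: -16 + 16 − 12 + 8 = -4.
So LHS = -4.
∫_0^2 v(x) φ(x) dx = ∫_0^2 (-4*x^3 + 9*x^2 - 2*x) dx. Term by term:
  ∫_0^2 -4*x^3 dx = -16;  ∫_0^2 9*x^2 dx = 24;  ∫_0^2 -2*x dx = -4.
Sum: -16 + 24 − 4 = 4.
So RHS = -∫_0^2 v(x) φ(x) dx = -4.
LHS = RHS, so the identity holds for this test φ.
Moreover u is smooth here and v(x) = u'(x) = 4*x - 1 pointwise, so the identity holds for every test function. Hence v is the weak derivative of u.
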